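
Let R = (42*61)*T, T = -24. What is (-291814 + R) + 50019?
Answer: -303283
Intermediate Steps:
R = -61488 (R = (42*61)*(-24) = 2562*(-24) = -61488)
(-291814 + R) + 50019 = (-291814 - 61488) + 50019 = -353302 + 50019 = -303283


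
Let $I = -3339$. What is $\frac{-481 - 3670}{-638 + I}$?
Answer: $\frac{4151}{3977} \approx 1.0438$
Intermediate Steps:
$\frac{-481 - 3670}{-638 + I} = \frac{-481 - 3670}{-638 - 3339} = - \frac{4151}{-3977} = \left(-4151\right) \left(- \frac{1}{3977}\right) = \frac{4151}{3977}$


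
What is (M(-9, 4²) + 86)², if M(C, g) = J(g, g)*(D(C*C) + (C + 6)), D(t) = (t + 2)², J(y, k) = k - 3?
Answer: 8028876816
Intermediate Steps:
J(y, k) = -3 + k
D(t) = (2 + t)²
M(C, g) = (-3 + g)*(6 + C + (2 + C²)²) (M(C, g) = (-3 + g)*((2 + C*C)² + (C + 6)) = (-3 + g)*((2 + C²)² + (6 + C)) = (-3 + g)*(6 + C + (2 + C²)²))
(M(-9, 4²) + 86)² = ((-3 + 4²)*(6 - 9 + (2 + (-9)²)²) + 86)² = ((-3 + 16)*(6 - 9 + (2 + 81)²) + 86)² = (13*(6 - 9 + 83²) + 86)² = (13*(6 - 9 + 6889) + 86)² = (13*6886 + 86)² = (89518 + 86)² = 89604² = 8028876816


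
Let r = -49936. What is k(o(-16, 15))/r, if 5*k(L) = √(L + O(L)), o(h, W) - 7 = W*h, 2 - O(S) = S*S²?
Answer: -√12649106/249680 ≈ -0.014244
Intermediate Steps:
O(S) = 2 - S³ (O(S) = 2 - S*S² = 2 - S³)
o(h, W) = 7 + W*h
k(L) = √(2 + L - L³)/5 (k(L) = √(L + (2 - L³))/5 = √(2 + L - L³)/5)
k(o(-16, 15))/r = (√(2 + (7 + 15*(-16)) - (7 + 15*(-16))³)/5)/(-49936) = (√(2 + (7 - 240) - (7 - 240)³)/5)*(-1/49936) = (√(2 - 233 - 1*(-233)³)/5)*(-1/49936) = (√(2 - 233 - 1*(-12649337))/5)*(-1/49936) = (√(2 - 233 + 12649337)/5)*(-1/49936) = (√12649106/5)*(-1/49936) = -√12649106/249680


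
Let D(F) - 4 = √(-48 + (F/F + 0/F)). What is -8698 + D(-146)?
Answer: -8694 + I*√47 ≈ -8694.0 + 6.8557*I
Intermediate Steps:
D(F) = 4 + I*√47 (D(F) = 4 + √(-48 + (F/F + 0/F)) = 4 + √(-48 + (1 + 0)) = 4 + √(-48 + 1) = 4 + √(-47) = 4 + I*√47)
-8698 + D(-146) = -8698 + (4 + I*√47) = -8694 + I*√47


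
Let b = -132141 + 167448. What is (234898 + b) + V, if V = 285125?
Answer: 555330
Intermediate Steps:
b = 35307
(234898 + b) + V = (234898 + 35307) + 285125 = 270205 + 285125 = 555330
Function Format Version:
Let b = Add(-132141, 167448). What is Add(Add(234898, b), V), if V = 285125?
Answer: 555330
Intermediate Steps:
b = 35307
Add(Add(234898, b), V) = Add(Add(234898, 35307), 285125) = Add(270205, 285125) = 555330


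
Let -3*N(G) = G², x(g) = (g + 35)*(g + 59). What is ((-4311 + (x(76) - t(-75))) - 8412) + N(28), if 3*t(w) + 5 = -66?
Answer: 6073/3 ≈ 2024.3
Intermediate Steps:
t(w) = -71/3 (t(w) = -5/3 + (⅓)*(-66) = -5/3 - 22 = -71/3)
x(g) = (35 + g)*(59 + g)
N(G) = -G²/3
((-4311 + (x(76) - t(-75))) - 8412) + N(28) = ((-4311 + ((2065 + 76² + 94*76) - 1*(-71/3))) - 8412) - ⅓*28² = ((-4311 + ((2065 + 5776 + 7144) + 71/3)) - 8412) - ⅓*784 = ((-4311 + (14985 + 71/3)) - 8412) - 784/3 = ((-4311 + 45026/3) - 8412) - 784/3 = (32093/3 - 8412) - 784/3 = 6857/3 - 784/3 = 6073/3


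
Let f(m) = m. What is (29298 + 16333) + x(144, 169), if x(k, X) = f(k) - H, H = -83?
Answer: 45858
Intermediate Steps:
x(k, X) = 83 + k (x(k, X) = k - 1*(-83) = k + 83 = 83 + k)
(29298 + 16333) + x(144, 169) = (29298 + 16333) + (83 + 144) = 45631 + 227 = 45858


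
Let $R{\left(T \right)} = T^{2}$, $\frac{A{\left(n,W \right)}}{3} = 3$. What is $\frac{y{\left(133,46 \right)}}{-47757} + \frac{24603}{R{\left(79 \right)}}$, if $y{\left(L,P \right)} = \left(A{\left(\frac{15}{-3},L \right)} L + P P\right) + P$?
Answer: $\frac{1154001952}{298051437} \approx 3.8718$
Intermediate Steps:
$A{\left(n,W \right)} = 9$ ($A{\left(n,W \right)} = 3 \cdot 3 = 9$)
$y{\left(L,P \right)} = P + P^{2} + 9 L$ ($y{\left(L,P \right)} = \left(9 L + P P\right) + P = \left(9 L + P^{2}\right) + P = \left(P^{2} + 9 L\right) + P = P + P^{2} + 9 L$)
$\frac{y{\left(133,46 \right)}}{-47757} + \frac{24603}{R{\left(79 \right)}} = \frac{46 + 46^{2} + 9 \cdot 133}{-47757} + \frac{24603}{79^{2}} = \left(46 + 2116 + 1197\right) \left(- \frac{1}{47757}\right) + \frac{24603}{6241} = 3359 \left(- \frac{1}{47757}\right) + 24603 \cdot \frac{1}{6241} = - \frac{3359}{47757} + \frac{24603}{6241} = \frac{1154001952}{298051437}$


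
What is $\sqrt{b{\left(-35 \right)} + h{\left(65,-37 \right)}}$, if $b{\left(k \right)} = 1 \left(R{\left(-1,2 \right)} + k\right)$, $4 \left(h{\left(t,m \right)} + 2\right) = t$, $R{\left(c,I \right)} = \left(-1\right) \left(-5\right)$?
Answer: $\frac{3 i \sqrt{7}}{2} \approx 3.9686 i$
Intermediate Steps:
$R{\left(c,I \right)} = 5$
$h{\left(t,m \right)} = -2 + \frac{t}{4}$
$b{\left(k \right)} = 5 + k$ ($b{\left(k \right)} = 1 \left(5 + k\right) = 5 + k$)
$\sqrt{b{\left(-35 \right)} + h{\left(65,-37 \right)}} = \sqrt{\left(5 - 35\right) + \left(-2 + \frac{1}{4} \cdot 65\right)} = \sqrt{-30 + \left(-2 + \frac{65}{4}\right)} = \sqrt{-30 + \frac{57}{4}} = \sqrt{- \frac{63}{4}} = \frac{3 i \sqrt{7}}{2}$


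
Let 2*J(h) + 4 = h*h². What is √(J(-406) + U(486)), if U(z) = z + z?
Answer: I*√33460738 ≈ 5784.5*I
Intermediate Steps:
J(h) = -2 + h³/2 (J(h) = -2 + (h*h²)/2 = -2 + h³/2)
U(z) = 2*z
√(J(-406) + U(486)) = √((-2 + (½)*(-406)³) + 2*486) = √((-2 + (½)*(-66923416)) + 972) = √((-2 - 33461708) + 972) = √(-33461710 + 972) = √(-33460738) = I*√33460738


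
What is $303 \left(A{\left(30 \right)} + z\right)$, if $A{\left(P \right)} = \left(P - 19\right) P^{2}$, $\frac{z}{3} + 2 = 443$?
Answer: $3400569$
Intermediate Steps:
$z = 1323$ ($z = -6 + 3 \cdot 443 = -6 + 1329 = 1323$)
$A{\left(P \right)} = P^{2} \left(-19 + P\right)$ ($A{\left(P \right)} = \left(-19 + P\right) P^{2} = P^{2} \left(-19 + P\right)$)
$303 \left(A{\left(30 \right)} + z\right) = 303 \left(30^{2} \left(-19 + 30\right) + 1323\right) = 303 \left(900 \cdot 11 + 1323\right) = 303 \left(9900 + 1323\right) = 303 \cdot 11223 = 3400569$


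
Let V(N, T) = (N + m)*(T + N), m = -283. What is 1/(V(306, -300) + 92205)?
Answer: 1/92343 ≈ 1.0829e-5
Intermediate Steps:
V(N, T) = (-283 + N)*(N + T) (V(N, T) = (N - 283)*(T + N) = (-283 + N)*(N + T))
1/(V(306, -300) + 92205) = 1/((306**2 - 283*306 - 283*(-300) + 306*(-300)) + 92205) = 1/((93636 - 86598 + 84900 - 91800) + 92205) = 1/(138 + 92205) = 1/92343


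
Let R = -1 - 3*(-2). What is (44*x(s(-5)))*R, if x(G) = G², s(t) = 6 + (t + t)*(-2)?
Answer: 148720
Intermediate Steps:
R = 5 (R = -1 + 6 = 5)
s(t) = 6 - 4*t (s(t) = 6 + (2*t)*(-2) = 6 - 4*t)
(44*x(s(-5)))*R = (44*(6 - 4*(-5))²)*5 = (44*(6 + 20)²)*5 = (44*26²)*5 = (44*676)*5 = 29744*5 = 148720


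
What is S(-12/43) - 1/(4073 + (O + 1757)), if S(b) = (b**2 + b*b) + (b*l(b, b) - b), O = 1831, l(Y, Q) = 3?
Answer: -5701633/14165189 ≈ -0.40251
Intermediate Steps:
S(b) = 2*b + 2*b**2 (S(b) = (b**2 + b*b) + (b*3 - b) = (b**2 + b**2) + (3*b - b) = 2*b**2 + 2*b = 2*b + 2*b**2)
S(-12/43) - 1/(4073 + (O + 1757)) = 2*(-12/43)*(1 - 12/43) - 1/(4073 + (1831 + 1757)) = 2*(-12*1/43)*(1 - 12*1/43) - 1/(4073 + 3588) = 2*(-12/43)*(1 - 12/43) - 1/7661 = 2*(-12/43)*(31/43) - 1*1/7661 = -744/1849 - 1/7661 = -5701633/14165189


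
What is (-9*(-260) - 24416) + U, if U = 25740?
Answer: 3664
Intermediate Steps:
(-9*(-260) - 24416) + U = (-9*(-260) - 24416) + 25740 = (2340 - 24416) + 25740 = -22076 + 25740 = 3664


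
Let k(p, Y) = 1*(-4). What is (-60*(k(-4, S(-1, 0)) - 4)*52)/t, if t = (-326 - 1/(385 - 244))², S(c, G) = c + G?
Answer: 496229760/2112965089 ≈ 0.23485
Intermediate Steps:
S(c, G) = G + c
k(p, Y) = -4
t = 2112965089/19881 (t = (-326 - 1/141)² = (-45967/141)² = 2112965089/19881 ≈ 1.0628e+5)
(-60*(k(-4, S(-1, 0)) - 4)*52)/t = (-60*(-4 - 4)*52)/(2112965089/19881) = (-60*(-8)*52)*(19881/2112965089) = (480*52)*(19881/2112965089) = 24960*(19881/2112965089) = 496229760/2112965089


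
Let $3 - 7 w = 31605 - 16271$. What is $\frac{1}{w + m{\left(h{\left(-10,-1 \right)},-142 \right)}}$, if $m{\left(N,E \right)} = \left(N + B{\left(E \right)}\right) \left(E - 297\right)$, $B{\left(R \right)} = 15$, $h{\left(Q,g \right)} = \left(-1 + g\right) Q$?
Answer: $- \frac{7}{122886} \approx -5.6963 \cdot 10^{-5}$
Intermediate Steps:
$h{\left(Q,g \right)} = Q \left(-1 + g\right)$
$m{\left(N,E \right)} = \left(-297 + E\right) \left(15 + N\right)$ ($m{\left(N,E \right)} = \left(N + 15\right) \left(E - 297\right) = \left(15 + N\right) \left(-297 + E\right) = \left(-297 + E\right) \left(15 + N\right)$)
$w = - \frac{15331}{7}$ ($w = \frac{3}{7} - \frac{31605 - 16271}{7} = \frac{3}{7} - \frac{15334}{7} = - \frac{15331}{7} \approx -2190.1$)
$\frac{1}{w + m{\left(h{\left(-10,-1 \right)},-142 \right)}} = \frac{1}{- \frac{15331}{7} - \left(6585 + 439 \left(-10\right) \left(-1 - 1\right)\right)} = \frac{1}{- \frac{15331}{7} - \left(6585 + 439 \left(-10\right) \left(-2\right)\right)} = \frac{1}{- \frac{15331}{7} - 15365} = \frac{1}{- \frac{122886}{7}} = - \frac{7}{122886}$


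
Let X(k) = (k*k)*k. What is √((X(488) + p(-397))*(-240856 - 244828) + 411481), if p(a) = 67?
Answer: I*√56443444611395 ≈ 7.5129e+6*I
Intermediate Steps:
X(k) = k³ (X(k) = k²*k = k³)
√((X(488) + p(-397))*(-240856 - 244828) + 411481) = √((488³ + 67)*(-240856 - 244828) + 411481) = √((116214272 + 67)*(-485684) + 411481) = √(116214339*(-485684) + 411481) = √(-56443445022876 + 411481) = √(-56443444611395) = I*√56443444611395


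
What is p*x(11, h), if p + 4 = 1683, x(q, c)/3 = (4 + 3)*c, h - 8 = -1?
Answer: 246813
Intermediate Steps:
h = 7 (h = 8 - 1 = 7)
x(q, c) = 21*c (x(q, c) = 3*((4 + 3)*c) = 3*(7*c) = 21*c)
p = 1679 (p = -4 + 1683 = 1679)
p*x(11, h) = 1679*(21*7) = 1679*147 = 246813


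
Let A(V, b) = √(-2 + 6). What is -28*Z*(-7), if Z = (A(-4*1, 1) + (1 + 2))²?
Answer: 4900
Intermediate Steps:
A(V, b) = 2 (A(V, b) = √4 = 2)
Z = 25 (Z = (2 + (1 + 2))² = (2 + 3)² = 5² = 25)
-28*Z*(-7) = -28*25*(-7) = -700*(-7) = 4900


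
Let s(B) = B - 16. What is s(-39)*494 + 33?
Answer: -27137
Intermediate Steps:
s(B) = -16 + B
s(-39)*494 + 33 = (-16 - 39)*494 + 33 = -55*494 + 33 = -27170 + 33 = -27137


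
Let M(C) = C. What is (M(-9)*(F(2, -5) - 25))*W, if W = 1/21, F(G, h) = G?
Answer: 69/7 ≈ 9.8571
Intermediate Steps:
W = 1/21 ≈ 0.047619
(M(-9)*(F(2, -5) - 25))*W = -9*(2 - 25)*(1/21) = -9*(-23)*(1/21) = 207*(1/21) = 69/7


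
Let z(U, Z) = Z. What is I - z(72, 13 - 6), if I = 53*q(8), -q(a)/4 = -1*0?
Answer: -7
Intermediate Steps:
q(a) = 0 (q(a) = -(-4)*0 = -4*0 = 0)
I = 0 (I = 53*0 = 0)
I - z(72, 13 - 6) = 0 - (13 - 6) = 0 - 1*7 = 0 - 7 = -7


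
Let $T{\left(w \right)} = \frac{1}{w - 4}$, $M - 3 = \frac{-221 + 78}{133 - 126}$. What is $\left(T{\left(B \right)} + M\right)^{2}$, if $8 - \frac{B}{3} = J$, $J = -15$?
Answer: $\frac{62773929}{207025} \approx 303.22$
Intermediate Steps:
$B = 69$ ($B = 24 - -45 = 24 + 45 = 69$)
$M = - \frac{122}{7}$ ($M = 3 + \frac{-221 + 78}{133 - 126} = 3 - \frac{143}{7} = - \frac{122}{7} \approx -17.429$)
$T{\left(w \right)} = \frac{1}{-4 + w}$
$\left(T{\left(B \right)} + M\right)^{2} = \left(\frac{1}{-4 + 69} - \frac{122}{7}\right)^{2} = \left(\frac{1}{65} - \frac{122}{7}\right)^{2} = \left(- \frac{7923}{455}\right)^{2} = \frac{62773929}{207025}$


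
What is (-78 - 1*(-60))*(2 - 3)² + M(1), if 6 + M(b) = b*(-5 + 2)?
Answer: -27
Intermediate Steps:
M(b) = -6 - 3*b (M(b) = -6 + b*(-5 + 2) = -6 + b*(-3) = -6 - 3*b)
(-78 - 1*(-60))*(2 - 3)² + M(1) = (-78 - 1*(-60))*(2 - 3)² + (-6 - 3*1) = (-78 + 60)*(-1)² + (-6 - 3) = -18*1 - 9 = -18 - 9 = -27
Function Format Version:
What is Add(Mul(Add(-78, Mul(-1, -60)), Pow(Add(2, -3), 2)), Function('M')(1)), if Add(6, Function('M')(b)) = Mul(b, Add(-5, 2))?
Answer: -27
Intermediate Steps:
Function('M')(b) = Add(-6, Mul(-3, b)) (Function('M')(b) = Add(-6, Mul(b, Add(-5, 2))) = Add(-6, Mul(b, -3)) = Add(-6, Mul(-3, b)))
Add(Mul(Add(-78, Mul(-1, -60)), Pow(Add(2, -3), 2)), Function('M')(1)) = Add(Mul(Add(-78, Mul(-1, -60)), Pow(Add(2, -3), 2)), Add(-6, Mul(-3, 1))) = Add(Mul(Add(-78, 60), Pow(-1, 2)), Add(-6, -3)) = Add(Mul(-18, 1), -9) = Add(-18, -9) = -27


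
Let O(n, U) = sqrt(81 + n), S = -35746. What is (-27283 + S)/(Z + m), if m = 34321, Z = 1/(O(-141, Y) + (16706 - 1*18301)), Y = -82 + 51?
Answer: -2751705575560505/1498378291479248 - 63029*I*sqrt(15)/1498378291479248 ≈ -1.8365 - 1.6292e-10*I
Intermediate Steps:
Y = -31
Z = 1/(-1595 + 2*I*sqrt(15)) (Z = 1/(sqrt(81 - 141) + (16706 - 1*18301)) = 1/(sqrt(-60) + (16706 - 18301)) = 1/(2*I*sqrt(15) - 1595) = 1/(-1595 + 2*I*sqrt(15)) ≈ -0.00062694 - 3.045e-6*I)
(-27283 + S)/(Z + m) = (-27283 - 35746)/((-319/508817 - 2*I*sqrt(15)/2544085) + 34321) = -63029/(17463107938/508817 - 2*I*sqrt(15)/2544085)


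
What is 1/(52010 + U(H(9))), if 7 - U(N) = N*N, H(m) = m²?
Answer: 1/45456 ≈ 2.1999e-5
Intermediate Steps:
U(N) = 7 - N² (U(N) = 7 - N*N = 7 - N²)
1/(52010 + U(H(9))) = 1/(52010 + (7 - (9²)²)) = 1/(52010 + (7 - 1*81²)) = 1/(52010 + (7 - 1*6561)) = 1/(52010 + (7 - 6561)) = 1/(52010 - 6554) = 1/45456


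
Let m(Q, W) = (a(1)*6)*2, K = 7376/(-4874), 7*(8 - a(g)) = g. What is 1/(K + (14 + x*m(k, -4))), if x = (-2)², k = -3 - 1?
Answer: 17059/6646690 ≈ 0.0025665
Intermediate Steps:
a(g) = 8 - g/7
K = -3688/2437 (K = 7376*(-1/4874) = -3688/2437 ≈ -1.5133)
k = -4
x = 4
m(Q, W) = 660/7 (m(Q, W) = ((8 - ⅐*1)*6)*2 = ((8 - ⅐)*6)*2 = ((55/7)*6)*2 = (330/7)*2 = 660/7)
1/(K + (14 + x*m(k, -4))) = 1/(-3688/2437 + (14 + 4*(660/7))) = 1/(-3688/2437 + (14 + 2640/7)) = 1/(-3688/2437 + 2738/7) = 1/(6646690/17059) = 17059/6646690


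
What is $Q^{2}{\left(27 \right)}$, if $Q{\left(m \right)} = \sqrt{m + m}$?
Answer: $54$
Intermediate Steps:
$Q{\left(m \right)} = \sqrt{2} \sqrt{m}$ ($Q{\left(m \right)} = \sqrt{2 m} = \sqrt{2} \sqrt{m}$)
$Q^{2}{\left(27 \right)} = \left(\sqrt{2} \sqrt{27}\right)^{2} = \left(\sqrt{2} \cdot 3 \sqrt{3}\right)^{2} = \left(3 \sqrt{6}\right)^{2} = 54$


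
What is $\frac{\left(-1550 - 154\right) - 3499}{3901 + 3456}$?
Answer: $- \frac{5203}{7357} \approx -0.70722$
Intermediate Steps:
$\frac{\left(-1550 - 154\right) - 3499}{3901 + 3456} = \frac{\left(-1550 - 154\right) - 3499}{7357} = \left(-1704 - 3499\right) \frac{1}{7357} = \left(-5203\right) \frac{1}{7357} = - \frac{5203}{7357}$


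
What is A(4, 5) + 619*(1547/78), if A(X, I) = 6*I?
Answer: 73841/6 ≈ 12307.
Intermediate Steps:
A(4, 5) + 619*(1547/78) = 6*5 + 619*(1547/78) = 30 + 619*(1547*(1/78)) = 30 + 619*(119/6) = 30 + 73661/6 = 73841/6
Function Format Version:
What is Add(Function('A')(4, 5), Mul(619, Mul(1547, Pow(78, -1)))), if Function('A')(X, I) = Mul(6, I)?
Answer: Rational(73841, 6) ≈ 12307.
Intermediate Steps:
Add(Function('A')(4, 5), Mul(619, Mul(1547, Pow(78, -1)))) = Add(Mul(6, 5), Mul(619, Mul(1547, Pow(78, -1)))) = Add(30, Mul(619, Mul(1547, Rational(1, 78)))) = Add(30, Mul(619, Rational(119, 6))) = Add(30, Rational(73661, 6)) = Rational(73841, 6)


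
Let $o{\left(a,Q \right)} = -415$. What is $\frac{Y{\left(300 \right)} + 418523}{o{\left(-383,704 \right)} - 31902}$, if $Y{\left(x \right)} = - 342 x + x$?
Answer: $- \frac{316223}{32317} \approx -9.785$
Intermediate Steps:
$Y{\left(x \right)} = - 341 x$
$\frac{Y{\left(300 \right)} + 418523}{o{\left(-383,704 \right)} - 31902} = \frac{\left(-341\right) 300 + 418523}{-415 - 31902} = \frac{-102300 + 418523}{-32317} = 316223 \left(- \frac{1}{32317}\right) = - \frac{316223}{32317}$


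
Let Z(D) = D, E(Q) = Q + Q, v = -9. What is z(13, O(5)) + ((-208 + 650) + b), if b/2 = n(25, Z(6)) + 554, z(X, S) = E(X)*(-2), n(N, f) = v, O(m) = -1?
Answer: 1480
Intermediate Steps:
E(Q) = 2*Q
n(N, f) = -9
z(X, S) = -4*X (z(X, S) = (2*X)*(-2) = -4*X)
b = 1090 (b = 2*(-9 + 554) = 2*545 = 1090)
z(13, O(5)) + ((-208 + 650) + b) = -4*13 + ((-208 + 650) + 1090) = -52 + (442 + 1090) = -52 + 1532 = 1480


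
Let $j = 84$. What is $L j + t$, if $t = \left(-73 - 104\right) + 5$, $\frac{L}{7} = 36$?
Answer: $20996$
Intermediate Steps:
$L = 252$ ($L = 7 \cdot 36 = 252$)
$t = -172$ ($t = -177 + 5 = -172$)
$L j + t = 252 \cdot 84 - 172 = 21168 - 172 = 20996$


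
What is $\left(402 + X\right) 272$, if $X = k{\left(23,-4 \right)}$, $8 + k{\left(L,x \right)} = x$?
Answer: $106080$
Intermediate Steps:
$k{\left(L,x \right)} = -8 + x$
$X = -12$ ($X = -8 - 4 = -12$)
$\left(402 + X\right) 272 = \left(402 - 12\right) 272 = 390 \cdot 272 = 106080$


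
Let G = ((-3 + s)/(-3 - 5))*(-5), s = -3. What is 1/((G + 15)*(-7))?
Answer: -4/315 ≈ -0.012698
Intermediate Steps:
G = -15/4 (G = ((-3 - 3)/(-3 - 5))*(-5) = -6/(-8)*(-5) = -6*(-1/8)*(-5) = (3/4)*(-5) = -15/4 ≈ -3.7500)
1/((G + 15)*(-7)) = 1/((-15/4 + 15)*(-7)) = 1/((45/4)*(-7)) = 1/(-315/4) = -4/315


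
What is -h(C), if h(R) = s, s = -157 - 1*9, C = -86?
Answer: 166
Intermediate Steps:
s = -166 (s = -157 - 9 = -166)
h(R) = -166
-h(C) = -1*(-166) = 166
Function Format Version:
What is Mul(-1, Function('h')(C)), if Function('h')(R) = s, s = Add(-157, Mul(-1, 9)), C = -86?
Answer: 166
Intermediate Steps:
s = -166 (s = Add(-157, -9) = -166)
Function('h')(R) = -166
Mul(-1, Function('h')(C)) = Mul(-1, -166) = 166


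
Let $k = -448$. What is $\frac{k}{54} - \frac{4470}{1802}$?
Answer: $- \frac{262169}{24327} \approx -10.777$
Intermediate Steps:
$\frac{k}{54} - \frac{4470}{1802} = - \frac{448}{54} - \frac{4470}{1802} = \left(-448\right) \frac{1}{54} - \frac{2235}{901} = - \frac{224}{27} - \frac{2235}{901} = - \frac{262169}{24327}$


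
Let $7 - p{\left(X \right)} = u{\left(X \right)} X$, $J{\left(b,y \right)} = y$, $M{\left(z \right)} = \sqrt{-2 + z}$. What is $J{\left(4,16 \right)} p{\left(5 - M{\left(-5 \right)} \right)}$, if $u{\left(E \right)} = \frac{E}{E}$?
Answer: $32 + 16 i \sqrt{7} \approx 32.0 + 42.332 i$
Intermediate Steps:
$u{\left(E \right)} = 1$
$p{\left(X \right)} = 7 - X$ ($p{\left(X \right)} = 7 - 1 X = 7 - X$)
$J{\left(4,16 \right)} p{\left(5 - M{\left(-5 \right)} \right)} = 16 \left(7 - \left(5 - \sqrt{-2 - 5}\right)\right) = 16 \left(7 - \left(5 - \sqrt{-7}\right)\right) = 16 \left(7 - \left(5 - i \sqrt{7}\right)\right) = 16 \left(2 + i \sqrt{7}\right) = 32 + 16 i \sqrt{7}$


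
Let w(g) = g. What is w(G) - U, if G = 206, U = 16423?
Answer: -16217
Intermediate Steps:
w(G) - U = 206 - 1*16423 = 206 - 16423 = -16217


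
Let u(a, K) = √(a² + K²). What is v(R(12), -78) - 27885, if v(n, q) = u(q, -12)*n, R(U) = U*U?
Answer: -27885 + 864*√173 ≈ -16521.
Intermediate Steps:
R(U) = U²
u(a, K) = √(K² + a²)
v(n, q) = n*√(144 + q²) (v(n, q) = √((-12)² + q²)*n = √(144 + q²)*n = n*√(144 + q²))
v(R(12), -78) - 27885 = 12²*√(144 + (-78)²) - 27885 = 144*√(144 + 6084) - 27885 = 144*√6228 - 27885 = 144*(6*√173) - 27885 = 864*√173 - 27885 = -27885 + 864*√173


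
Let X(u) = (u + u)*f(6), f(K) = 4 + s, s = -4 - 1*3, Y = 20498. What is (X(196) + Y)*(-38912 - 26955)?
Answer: -1272682174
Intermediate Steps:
s = -7 (s = -4 - 3 = -7)
f(K) = -3 (f(K) = 4 - 7 = -3)
X(u) = -6*u (X(u) = (u + u)*(-3) = (2*u)*(-3) = -6*u)
(X(196) + Y)*(-38912 - 26955) = (-6*196 + 20498)*(-38912 - 26955) = (-1176 + 20498)*(-65867) = 19322*(-65867) = -1272682174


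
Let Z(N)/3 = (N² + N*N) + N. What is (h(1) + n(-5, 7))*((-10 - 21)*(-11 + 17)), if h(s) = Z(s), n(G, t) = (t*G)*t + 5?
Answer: 42966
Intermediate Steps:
Z(N) = 3*N + 6*N² (Z(N) = 3*((N² + N*N) + N) = 3*((N² + N²) + N) = 3*(2*N² + N) = 3*(N + 2*N²) = 3*N + 6*N²)
n(G, t) = 5 + G*t² (n(G, t) = (G*t)*t + 5 = G*t² + 5 = 5 + G*t²)
h(s) = 3*s*(1 + 2*s)
(h(1) + n(-5, 7))*((-10 - 21)*(-11 + 17)) = (3*1*(1 + 2*1) + (5 - 5*7²))*((-10 - 21)*(-11 + 17)) = (3*1*(1 + 2) + (5 - 5*49))*(-31*6) = (3*1*3 + (5 - 245))*(-186) = (9 - 240)*(-186) = -231*(-186) = 42966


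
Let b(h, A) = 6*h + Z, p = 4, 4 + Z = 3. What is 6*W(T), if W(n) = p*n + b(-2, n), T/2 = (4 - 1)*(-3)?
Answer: -510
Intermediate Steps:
Z = -1 (Z = -4 + 3 = -1)
T = -18 (T = 2*((4 - 1)*(-3)) = 2*(3*(-3)) = 2*(-9) = -18)
b(h, A) = -1 + 6*h (b(h, A) = 6*h - 1 = -1 + 6*h)
W(n) = -13 + 4*n (W(n) = 4*n + (-1 + 6*(-2)) = 4*n + (-1 - 12) = 4*n - 13 = -13 + 4*n)
6*W(T) = 6*(-13 + 4*(-18)) = 6*(-13 - 72) = 6*(-85) = -510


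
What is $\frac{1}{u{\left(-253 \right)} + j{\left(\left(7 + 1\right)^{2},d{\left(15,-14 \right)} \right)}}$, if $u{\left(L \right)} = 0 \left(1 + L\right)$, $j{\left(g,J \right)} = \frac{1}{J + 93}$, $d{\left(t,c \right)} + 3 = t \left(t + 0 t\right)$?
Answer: $315$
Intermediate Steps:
$d{\left(t,c \right)} = -3 + t^{2}$ ($d{\left(t,c \right)} = -3 + t \left(t + 0 t\right) = -3 + t \left(t + 0\right) = -3 + t t = -3 + t^{2}$)
$j{\left(g,J \right)} = \frac{1}{93 + J}$
$u{\left(L \right)} = 0$
$\frac{1}{u{\left(-253 \right)} + j{\left(\left(7 + 1\right)^{2},d{\left(15,-14 \right)} \right)}} = \frac{1}{0 + \frac{1}{93 - \left(3 - 15^{2}\right)}} = \frac{1}{0 + \frac{1}{93 + \left(-3 + 225\right)}} = \frac{1}{0 + \frac{1}{93 + 222}} = \frac{1}{0 + \frac{1}{315}} = \frac{1}{\frac{1}{315}} = 315$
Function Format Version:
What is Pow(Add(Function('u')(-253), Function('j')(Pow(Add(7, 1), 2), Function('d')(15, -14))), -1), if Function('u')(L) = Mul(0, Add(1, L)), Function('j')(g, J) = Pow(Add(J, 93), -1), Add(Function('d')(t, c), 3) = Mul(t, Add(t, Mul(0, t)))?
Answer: 315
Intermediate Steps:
Function('d')(t, c) = Add(-3, Pow(t, 2)) (Function('d')(t, c) = Add(-3, Mul(t, Add(t, Mul(0, t)))) = Add(-3, Mul(t, Add(t, 0))) = Add(-3, Mul(t, t)) = Add(-3, Pow(t, 2)))
Function('j')(g, J) = Pow(Add(93, J), -1)
Function('u')(L) = 0
Pow(Add(Function('u')(-253), Function('j')(Pow(Add(7, 1), 2), Function('d')(15, -14))), -1) = Pow(Add(0, Pow(Add(93, Add(-3, Pow(15, 2))), -1)), -1) = Pow(Add(0, Pow(Add(93, Add(-3, 225)), -1)), -1) = Pow(Add(0, Pow(Add(93, 222), -1)), -1) = Pow(Add(0, Pow(315, -1)), -1) = Pow(Add(0, Rational(1, 315)), -1) = Pow(Rational(1, 315), -1) = 315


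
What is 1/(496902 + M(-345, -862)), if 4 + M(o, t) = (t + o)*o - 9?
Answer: 1/913304 ≈ 1.0949e-6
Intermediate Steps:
M(o, t) = -13 + o*(o + t) (M(o, t) = -4 + ((t + o)*o - 9) = -4 + ((o + t)*o - 9) = -4 + (o*(o + t) - 9) = -4 + (-9 + o*(o + t)) = -13 + o*(o + t))
1/(496902 + M(-345, -862)) = 1/(496902 + (-13 + (-345)² - 345*(-862))) = 1/(496902 + (-13 + 119025 + 297390)) = 1/(496902 + 416402) = 1/913304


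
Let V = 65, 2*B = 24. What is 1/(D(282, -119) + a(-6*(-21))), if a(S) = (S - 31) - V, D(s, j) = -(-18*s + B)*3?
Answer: 1/15222 ≈ 6.5694e-5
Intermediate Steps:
B = 12 (B = (1/2)*24 = 12)
D(s, j) = -36 + 54*s (D(s, j) = -(-18*s + 12)*3 = -(12 - 18*s)*3 = -(36 - 54*s) = -36 + 54*s)
a(S) = -96 + S (a(S) = (S - 31) - 1*65 = (-31 + S) - 65 = -96 + S)
1/(D(282, -119) + a(-6*(-21))) = 1/((-36 + 54*282) + (-96 - 6*(-21))) = 1/((-36 + 15228) + (-96 + 126)) = 1/(15192 + 30) = 1/15222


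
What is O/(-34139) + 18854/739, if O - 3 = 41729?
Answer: 612816758/25228721 ≈ 24.290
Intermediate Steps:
O = 41732 (O = 3 + 41729 = 41732)
O/(-34139) + 18854/739 = 41732/(-34139) + 18854/739 = 41732*(-1/34139) + 18854*(1/739) = -41732/34139 + 18854/739 = 612816758/25228721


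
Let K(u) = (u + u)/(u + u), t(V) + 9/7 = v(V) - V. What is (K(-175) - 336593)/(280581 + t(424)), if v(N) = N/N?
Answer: -2356144/1961097 ≈ -1.2014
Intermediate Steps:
v(N) = 1
t(V) = -2/7 - V (t(V) = -9/7 + (1 - V) = -2/7 - V)
K(u) = 1 (K(u) = (2*u)/((2*u)) = (2*u)*(1/(2*u)) = 1)
(K(-175) - 336593)/(280581 + t(424)) = (1 - 336593)/(280581 + (-2/7 - 1*424)) = -336592/(280581 + (-2/7 - 424)) = -336592/(280581 - 2970/7) = -336592/1961097/7 = -336592*7/1961097 = -2356144/1961097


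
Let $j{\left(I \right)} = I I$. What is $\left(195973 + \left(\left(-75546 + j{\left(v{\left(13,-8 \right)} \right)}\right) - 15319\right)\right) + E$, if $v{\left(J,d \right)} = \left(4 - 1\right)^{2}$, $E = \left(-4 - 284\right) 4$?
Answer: $104037$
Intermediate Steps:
$E = -1152$ ($E = \left(-288\right) 4 = -1152$)
$v{\left(J,d \right)} = 9$ ($v{\left(J,d \right)} = 3^{2} = 9$)
$j{\left(I \right)} = I^{2}$
$\left(195973 + \left(\left(-75546 + j{\left(v{\left(13,-8 \right)} \right)}\right) - 15319\right)\right) + E = \left(195973 - \left(90865 - 81\right)\right) - 1152 = \left(195973 + \left(\left(-75546 + 81\right) - 15319\right)\right) - 1152 = \left(195973 - 90784\right) - 1152 = 105189 - 1152 = 104037$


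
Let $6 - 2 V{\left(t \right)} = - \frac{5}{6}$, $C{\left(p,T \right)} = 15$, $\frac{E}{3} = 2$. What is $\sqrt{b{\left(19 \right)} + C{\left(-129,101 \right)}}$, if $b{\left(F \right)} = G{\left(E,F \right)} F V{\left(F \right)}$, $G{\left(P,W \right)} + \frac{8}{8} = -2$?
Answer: $\frac{i \sqrt{719}}{2} \approx 13.407 i$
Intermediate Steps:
$E = 6$ ($E = 3 \cdot 2 = 6$)
$G{\left(P,W \right)} = -3$ ($G{\left(P,W \right)} = -1 - 2 = -3$)
$V{\left(t \right)} = \frac{41}{12}$ ($V{\left(t \right)} = 3 - \frac{\left(-5\right) \frac{1}{6}}{2} = 3 - - \frac{5}{12} = 3 + \frac{5}{12} = \frac{41}{12}$)
$b{\left(F \right)} = - \frac{41 F}{4}$ ($b{\left(F \right)} = - 3 F \frac{41}{12} = - \frac{41 F}{4}$)
$\sqrt{b{\left(19 \right)} + C{\left(-129,101 \right)}} = \sqrt{\left(- \frac{41}{4}\right) 19 + 15} = \sqrt{- \frac{779}{4} + 15} = \sqrt{- \frac{719}{4}} = \frac{i \sqrt{719}}{2}$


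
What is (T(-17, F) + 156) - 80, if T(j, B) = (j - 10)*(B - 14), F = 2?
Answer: 400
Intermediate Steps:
T(j, B) = (-14 + B)*(-10 + j) (T(j, B) = (-10 + j)*(-14 + B) = (-14 + B)*(-10 + j))
(T(-17, F) + 156) - 80 = ((140 - 14*(-17) - 10*2 + 2*(-17)) + 156) - 80 = ((140 + 238 - 20 - 34) + 156) - 80 = (324 + 156) - 80 = 480 - 80 = 400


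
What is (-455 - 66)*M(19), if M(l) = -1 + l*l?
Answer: -187560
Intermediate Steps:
M(l) = -1 + l²
(-455 - 66)*M(19) = (-455 - 66)*(-1 + 19²) = -521*(-1 + 361) = -521*360 = -187560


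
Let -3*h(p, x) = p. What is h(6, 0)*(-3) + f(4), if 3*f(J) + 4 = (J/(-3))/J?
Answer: 41/9 ≈ 4.5556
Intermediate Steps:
h(p, x) = -p/3
f(J) = -13/9 (f(J) = -4/3 + ((J/(-3))/J)/3 = -4/3 + ((J*(-⅓))/J)/3 = -4/3 + ((-J/3)/J)/3 = -4/3 + (⅓)*(-⅓) = -4/3 - ⅑ = -13/9)
h(6, 0)*(-3) + f(4) = -⅓*6*(-3) - 13/9 = -2*(-3) - 13/9 = 6 - 13/9 = 41/9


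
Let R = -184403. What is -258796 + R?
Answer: -443199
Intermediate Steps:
-258796 + R = -258796 - 184403 = -443199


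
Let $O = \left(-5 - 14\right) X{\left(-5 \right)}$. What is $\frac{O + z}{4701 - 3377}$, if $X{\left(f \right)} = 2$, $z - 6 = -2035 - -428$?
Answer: $- \frac{1639}{1324} \approx -1.2379$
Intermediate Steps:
$z = -1601$ ($z = 6 - 1607 = -1601$)
$O = -38$ ($O = \left(-5 - 14\right) 2 = \left(-19\right) 2 = -38$)
$\frac{O + z}{4701 - 3377} = \frac{-38 - 1601}{4701 - 3377} = - \frac{1639}{1324}$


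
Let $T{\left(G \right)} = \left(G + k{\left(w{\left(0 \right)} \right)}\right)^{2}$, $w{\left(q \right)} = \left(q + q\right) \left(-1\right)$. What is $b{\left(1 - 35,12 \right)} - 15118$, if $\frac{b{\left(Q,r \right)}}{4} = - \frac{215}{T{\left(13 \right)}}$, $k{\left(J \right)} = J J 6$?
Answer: $- \frac{2555802}{169} \approx -15123.0$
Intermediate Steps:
$w{\left(q \right)} = - 2 q$ ($w{\left(q \right)} = 2 q \left(-1\right) = - 2 q$)
$k{\left(J \right)} = 6 J^{2}$ ($k{\left(J \right)} = J^{2} \cdot 6 = 6 J^{2}$)
$T{\left(G \right)} = G^{2}$ ($T{\left(G \right)} = \left(G + 6 \left(\left(-2\right) 0\right)^{2}\right)^{2} = \left(G + 6 \cdot 0^{2}\right)^{2} = \left(G + 6 \cdot 0\right)^{2} = \left(G + 0\right)^{2} = G^{2}$)
$b{\left(Q,r \right)} = - \frac{860}{169}$ ($b{\left(Q,r \right)} = 4 \left(- \frac{215}{13^{2}}\right) = 4 \left(- \frac{215}{169}\right) = - \frac{860}{169}$)
$b{\left(1 - 35,12 \right)} - 15118 = - \frac{860}{169} - 15118 = - \frac{2555802}{169}$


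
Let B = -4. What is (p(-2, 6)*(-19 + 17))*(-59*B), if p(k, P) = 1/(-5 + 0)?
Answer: 472/5 ≈ 94.400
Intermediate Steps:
p(k, P) = -⅕ (p(k, P) = 1/(-5) = -⅕)
(p(-2, 6)*(-19 + 17))*(-59*B) = (-(-19 + 17)/5)*(-59*(-4)) = -⅕*(-2)*236 = (⅖)*236 = 472/5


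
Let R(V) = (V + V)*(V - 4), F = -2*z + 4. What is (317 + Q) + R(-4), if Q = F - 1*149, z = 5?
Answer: 226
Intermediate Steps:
F = -6 (F = -2*5 + 4 = -10 + 4 = -6)
Q = -155 (Q = -6 - 1*149 = -6 - 149 = -155)
R(V) = 2*V*(-4 + V) (R(V) = (2*V)*(-4 + V) = 2*V*(-4 + V))
(317 + Q) + R(-4) = (317 - 155) + 2*(-4)*(-4 - 4) = 162 + 2*(-4)*(-8) = 162 + 64 = 226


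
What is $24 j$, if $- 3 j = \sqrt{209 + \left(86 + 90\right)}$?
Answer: $- 8 \sqrt{385} \approx -156.97$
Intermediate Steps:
$j = - \frac{\sqrt{385}}{3}$ ($j = - \frac{\sqrt{209 + \left(86 + 90\right)}}{3} = - \frac{\sqrt{209 + 176}}{3} = - \frac{\sqrt{385}}{3} \approx -6.5405$)
$24 j = 24 \left(- \frac{\sqrt{385}}{3}\right) = - 8 \sqrt{385}$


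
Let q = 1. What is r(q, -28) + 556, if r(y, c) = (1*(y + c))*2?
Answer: 502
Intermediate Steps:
r(y, c) = 2*c + 2*y (r(y, c) = (1*(c + y))*2 = (c + y)*2 = 2*c + 2*y)
r(q, -28) + 556 = (2*(-28) + 2*1) + 556 = (-56 + 2) + 556 = -54 + 556 = 502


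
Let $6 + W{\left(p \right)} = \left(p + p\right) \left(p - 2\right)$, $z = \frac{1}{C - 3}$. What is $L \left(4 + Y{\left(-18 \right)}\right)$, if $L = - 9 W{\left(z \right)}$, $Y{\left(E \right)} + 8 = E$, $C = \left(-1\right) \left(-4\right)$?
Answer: $-1584$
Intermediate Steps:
$C = 4$
$Y{\left(E \right)} = -8 + E$
$z = 1$ ($z = \frac{1}{4 - 3} = 1^{-1} = 1$)
$W{\left(p \right)} = -6 + 2 p \left(-2 + p\right)$ ($W{\left(p \right)} = -6 + \left(p + p\right) \left(p - 2\right) = -6 + 2 p \left(-2 + p\right)$)
$L = 72$ ($L = - 9 \left(-6 - 4 + 2 \cdot 1^{2}\right) = - 9 \left(-6 - 4 + 2 \cdot 1\right) = - 9 \left(-6 - 4 + 2\right) = \left(-9\right) \left(-8\right) = 72$)
$L \left(4 + Y{\left(-18 \right)}\right) = 72 \left(4 - 26\right) = 72 \left(-22\right) = -1584$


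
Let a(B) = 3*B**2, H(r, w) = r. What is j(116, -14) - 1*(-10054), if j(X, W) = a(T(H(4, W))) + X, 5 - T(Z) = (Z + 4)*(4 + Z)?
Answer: 20613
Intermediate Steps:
T(Z) = 5 - (4 + Z)**2 (T(Z) = 5 - (Z + 4)*(4 + Z) = 5 - (4 + Z)*(4 + Z) = 5 - (4 + Z)**2)
j(X, W) = 10443 + X (j(X, W) = 3*(5 - (4 + 4)**2)**2 + X = 3*(5 - 1*8**2)**2 + X = 3*(5 - 1*64)**2 + X = 3*(5 - 64)**2 + X = 3*(-59)**2 + X = 3*3481 + X = 10443 + X)
j(116, -14) - 1*(-10054) = (10443 + 116) - 1*(-10054) = 10559 + 10054 = 20613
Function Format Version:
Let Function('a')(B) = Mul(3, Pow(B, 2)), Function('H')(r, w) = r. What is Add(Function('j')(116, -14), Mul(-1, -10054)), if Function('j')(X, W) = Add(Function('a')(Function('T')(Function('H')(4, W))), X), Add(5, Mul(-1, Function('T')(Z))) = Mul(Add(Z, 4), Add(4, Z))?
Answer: 20613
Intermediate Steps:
Function('T')(Z) = Add(5, Mul(-1, Pow(Add(4, Z), 2))) (Function('T')(Z) = Add(5, Mul(-1, Mul(Add(Z, 4), Add(4, Z)))) = Add(5, Mul(-1, Mul(Add(4, Z), Add(4, Z)))) = Add(5, Mul(-1, Pow(Add(4, Z), 2))))
Function('j')(X, W) = Add(10443, X) (Function('j')(X, W) = Add(Mul(3, Pow(Add(5, Mul(-1, Pow(Add(4, 4), 2))), 2)), X) = Add(Mul(3, Pow(Add(5, Mul(-1, Pow(8, 2))), 2)), X) = Add(Mul(3, Pow(Add(5, Mul(-1, 64)), 2)), X) = Add(Mul(3, Pow(Add(5, -64), 2)), X) = Add(Mul(3, Pow(-59, 2)), X) = Add(Mul(3, 3481), X) = Add(10443, X))
Add(Function('j')(116, -14), Mul(-1, -10054)) = Add(Add(10443, 116), Mul(-1, -10054)) = Add(10559, 10054) = 20613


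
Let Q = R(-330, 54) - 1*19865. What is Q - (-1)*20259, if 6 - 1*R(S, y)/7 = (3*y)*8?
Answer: -8636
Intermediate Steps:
R(S, y) = 42 - 168*y (R(S, y) = 42 - 7*3*y*8 = 42 - 168*y)
Q = -28895 (Q = (42 - 168*54) - 1*19865 = (42 - 9072) - 19865 = -9030 - 19865 = -28895)
Q - (-1)*20259 = -28895 - (-1)*20259 = -28895 - 1*(-20259) = -28895 + 20259 = -8636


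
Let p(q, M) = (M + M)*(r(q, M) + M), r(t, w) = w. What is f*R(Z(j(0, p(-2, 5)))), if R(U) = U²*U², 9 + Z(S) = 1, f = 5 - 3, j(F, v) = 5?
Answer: 8192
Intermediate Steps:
p(q, M) = 4*M² (p(q, M) = (M + M)*(M + M) = (2*M)*(2*M) = 4*M²)
f = 2
Z(S) = -8 (Z(S) = -9 + 1 = -8)
R(U) = U⁴
f*R(Z(j(0, p(-2, 5)))) = 2*(-8)⁴ = 2*4096 = 8192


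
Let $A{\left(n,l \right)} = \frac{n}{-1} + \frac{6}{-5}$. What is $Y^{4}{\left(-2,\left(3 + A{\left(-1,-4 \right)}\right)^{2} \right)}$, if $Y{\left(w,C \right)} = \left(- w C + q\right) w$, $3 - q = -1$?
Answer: $\frac{937519681536}{390625} \approx 2.4001 \cdot 10^{6}$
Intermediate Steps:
$q = 4$ ($q = 3 - -1 = 3 + 1 = 4$)
$A{\left(n,l \right)} = - \frac{6}{5} - n$ ($A{\left(n,l \right)} = n \left(-1\right) + 6 \left(- \frac{1}{5}\right) = - n - \frac{6}{5} = - \frac{6}{5} - n$)
$Y{\left(w,C \right)} = w \left(4 - C w\right)$ ($Y{\left(w,C \right)} = \left(- w C + 4\right) w = \left(- C w + 4\right) w = \left(4 - C w\right) w = w \left(4 - C w\right)$)
$Y^{4}{\left(-2,\left(3 + A{\left(-1,-4 \right)}\right)^{2} \right)} = \left(- 2 \left(4 - \left(3 - \frac{1}{5}\right)^{2} \left(-2\right)\right)\right)^{4} = \left(- 2 \left(4 - \left(\frac{14}{5}\right)^{2} \left(-2\right)\right)\right)^{4} = \left(- 2 \left(4 - \frac{196}{25} \left(-2\right)\right)\right)^{4} = \left(- 2 \left(4 + \frac{392}{25}\right)\right)^{4} = \left(\left(-2\right) \frac{492}{25}\right)^{4} = \left(- \frac{984}{25}\right)^{4} = \frac{937519681536}{390625}$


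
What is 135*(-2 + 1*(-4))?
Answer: -810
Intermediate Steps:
135*(-2 + 1*(-4)) = 135*(-2 - 4) = 135*(-6) = -810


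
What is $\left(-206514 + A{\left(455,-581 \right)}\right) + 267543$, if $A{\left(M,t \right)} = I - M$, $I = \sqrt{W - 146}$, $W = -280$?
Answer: $60574 + i \sqrt{426} \approx 60574.0 + 20.64 i$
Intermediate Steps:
$I = i \sqrt{426}$ ($I = \sqrt{-280 - 146} = \sqrt{-426} = i \sqrt{426} \approx 20.64 i$)
$A{\left(M,t \right)} = - M + i \sqrt{426}$ ($A{\left(M,t \right)} = i \sqrt{426} - M = - M + i \sqrt{426}$)
$\left(-206514 + A{\left(455,-581 \right)}\right) + 267543 = \left(-206514 + \left(\left(-1\right) 455 + i \sqrt{426}\right)\right) + 267543 = \left(-206514 - \left(455 - i \sqrt{426}\right)\right) + 267543 = \left(-206969 + i \sqrt{426}\right) + 267543 = 60574 + i \sqrt{426}$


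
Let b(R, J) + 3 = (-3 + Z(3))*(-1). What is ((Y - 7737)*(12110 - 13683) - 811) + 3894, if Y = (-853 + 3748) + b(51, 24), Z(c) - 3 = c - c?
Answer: 7624268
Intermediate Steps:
Z(c) = 3 (Z(c) = 3 + (c - c) = 3 + 0 = 3)
b(R, J) = -3 (b(R, J) = -3 + (-3 + 3)*(-1) = -3 + 0*(-1) = -3 + 0 = -3)
Y = 2892 (Y = (-853 + 3748) - 3 = 2895 - 3 = 2892)
((Y - 7737)*(12110 - 13683) - 811) + 3894 = ((2892 - 7737)*(12110 - 13683) - 811) + 3894 = (-4845*(-1573) - 811) + 3894 = (7621185 - 811) + 3894 = 7620374 + 3894 = 7624268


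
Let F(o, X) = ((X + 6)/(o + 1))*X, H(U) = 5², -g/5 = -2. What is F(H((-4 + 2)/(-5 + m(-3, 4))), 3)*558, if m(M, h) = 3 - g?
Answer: 7533/13 ≈ 579.46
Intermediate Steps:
g = 10 (g = -5*(-2) = 10)
m(M, h) = -7 (m(M, h) = 3 - 1*10 = 3 - 10 = -7)
H(U) = 25
F(o, X) = X*(6 + X)/(1 + o) (F(o, X) = ((6 + X)/(1 + o))*X = X*(6 + X)/(1 + o))
F(H((-4 + 2)/(-5 + m(-3, 4))), 3)*558 = (3*(6 + 3)/(1 + 25))*558 = (3*9/26)*558 = (3*(1/26)*9)*558 = (27/26)*558 = 7533/13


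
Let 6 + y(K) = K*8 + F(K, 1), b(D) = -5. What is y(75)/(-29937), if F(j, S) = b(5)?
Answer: -589/29937 ≈ -0.019675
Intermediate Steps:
F(j, S) = -5
y(K) = -11 + 8*K (y(K) = -6 + (K*8 - 5) = -6 + (8*K - 5) = -6 + (-5 + 8*K) = -11 + 8*K)
y(75)/(-29937) = (-11 + 8*75)/(-29937) = (-11 + 600)*(-1/29937) = 589*(-1/29937) = -589/29937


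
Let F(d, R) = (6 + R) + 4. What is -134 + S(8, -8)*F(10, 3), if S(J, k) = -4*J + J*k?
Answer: -1382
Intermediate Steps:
F(d, R) = 10 + R
-134 + S(8, -8)*F(10, 3) = -134 + (8*(-4 - 8))*(10 + 3) = -134 + (8*(-12))*13 = -134 - 96*13 = -134 - 1248 = -1382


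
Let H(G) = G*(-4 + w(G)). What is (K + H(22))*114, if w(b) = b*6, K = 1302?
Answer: 469452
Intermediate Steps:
w(b) = 6*b
H(G) = G*(-4 + 6*G)
(K + H(22))*114 = (1302 + 2*22*(-2 + 3*22))*114 = (1302 + 2*22*(-2 + 66))*114 = (1302 + 2*22*64)*114 = (1302 + 2816)*114 = 4118*114 = 469452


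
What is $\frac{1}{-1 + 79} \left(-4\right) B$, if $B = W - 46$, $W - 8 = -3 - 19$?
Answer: $\frac{40}{13} \approx 3.0769$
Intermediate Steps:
$W = -14$ ($W = 8 - 22 = -14$)
$B = -60$ ($B = -14 - 46 = -60$)
$\frac{1}{-1 + 79} \left(-4\right) B = \frac{1}{-1 + 79} \left(-4\right) \left(-60\right) = \frac{1}{78} \left(-4\right) \left(-60\right) = \left(- \frac{2}{39}\right) \left(-60\right) = \frac{40}{13}$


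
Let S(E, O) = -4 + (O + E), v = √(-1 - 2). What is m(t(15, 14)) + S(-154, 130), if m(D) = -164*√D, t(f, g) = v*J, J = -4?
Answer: -28 - 328*3^(¼)*√(-I) ≈ -333.24 + 305.24*I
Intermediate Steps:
v = I*√3 (v = √(-3) = I*√3 ≈ 1.732*I)
t(f, g) = -4*I*√3 (t(f, g) = (I*√3)*(-4) = -4*I*√3)
S(E, O) = -4 + E + O (S(E, O) = -4 + (E + O) = -4 + E + O)
m(t(15, 14)) + S(-154, 130) = -164*2*3^(¼)*√(-I) + (-4 - 154 + 130) = -328*3^(¼)*√(-I) - 28 = -28 - 328*3^(¼)*√(-I)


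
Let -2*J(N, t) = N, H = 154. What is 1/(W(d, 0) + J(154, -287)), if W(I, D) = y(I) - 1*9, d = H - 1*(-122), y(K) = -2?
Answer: -1/88 ≈ -0.011364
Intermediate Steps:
J(N, t) = -N/2
d = 276 (d = 154 - 1*(-122) = 154 + 122 = 276)
W(I, D) = -11 (W(I, D) = -2 - 1*9 = -2 - 9 = -11)
1/(W(d, 0) + J(154, -287)) = 1/(-11 - 1/2*154) = 1/(-11 - 77) = 1/(-88) = -1/88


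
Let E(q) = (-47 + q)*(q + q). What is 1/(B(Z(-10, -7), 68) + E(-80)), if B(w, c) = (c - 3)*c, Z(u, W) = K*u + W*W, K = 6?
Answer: 1/24740 ≈ 4.0420e-5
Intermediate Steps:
E(q) = 2*q*(-47 + q) (E(q) = (-47 + q)*(2*q) = 2*q*(-47 + q))
Z(u, W) = W² + 6*u (Z(u, W) = 6*u + W*W = 6*u + W² = W² + 6*u)
B(w, c) = c*(-3 + c) (B(w, c) = (-3 + c)*c = c*(-3 + c))
1/(B(Z(-10, -7), 68) + E(-80)) = 1/(68*(-3 + 68) + 2*(-80)*(-47 - 80)) = 1/(68*65 + 2*(-80)*(-127)) = 1/(4420 + 20320) = 1/24740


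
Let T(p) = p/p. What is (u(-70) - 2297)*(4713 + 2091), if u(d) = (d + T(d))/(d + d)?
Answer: -78127173/5 ≈ -1.5625e+7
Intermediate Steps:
T(p) = 1
u(d) = (1 + d)/(2*d) (u(d) = (d + 1)/(d + d) = (1 + d)/((2*d)) = (1 + d)*(1/(2*d)) = (1 + d)/(2*d))
(u(-70) - 2297)*(4713 + 2091) = ((½)*(1 - 70)/(-70) - 2297)*(4713 + 2091) = ((½)*(-1/70)*(-69) - 2297)*6804 = (69/140 - 2297)*6804 = -321511/140*6804 = -78127173/5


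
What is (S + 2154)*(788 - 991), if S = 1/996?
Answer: -435513155/996 ≈ -4.3726e+5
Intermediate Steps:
S = 1/996 ≈ 0.0010040
(S + 2154)*(788 - 991) = (1/996 + 2154)*(788 - 991) = (2145385/996)*(-203) = -435513155/996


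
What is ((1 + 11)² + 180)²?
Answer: 104976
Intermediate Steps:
((1 + 11)² + 180)² = (12² + 180)² = (144 + 180)² = 324² = 104976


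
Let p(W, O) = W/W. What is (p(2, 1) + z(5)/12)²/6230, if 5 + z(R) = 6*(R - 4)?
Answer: 169/897120 ≈ 0.00018838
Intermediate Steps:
p(W, O) = 1
z(R) = -29 + 6*R (z(R) = -5 + 6*(R - 4) = -5 + 6*(-4 + R) = -5 + (-24 + 6*R) = -29 + 6*R)
(p(2, 1) + z(5)/12)²/6230 = (1 + (-29 + 6*5)/12)²/6230 = (1 + (-29 + 30)*(1/12))²*(1/6230) = (1 + 1*(1/12))²*(1/6230) = (1 + 1/12)²*(1/6230) = (13/12)²*(1/6230) = (169/144)*(1/6230) = 169/897120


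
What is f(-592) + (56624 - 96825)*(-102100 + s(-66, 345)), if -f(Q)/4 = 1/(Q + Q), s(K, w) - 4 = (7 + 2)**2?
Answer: 1213927084441/296 ≈ 4.1011e+9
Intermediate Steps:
s(K, w) = 85 (s(K, w) = 4 + (7 + 2)**2 = 4 + 9**2 = 4 + 81 = 85)
f(Q) = -2/Q (f(Q) = -4/(Q + Q) = -4*1/(2*Q) = -2/Q)
f(-592) + (56624 - 96825)*(-102100 + s(-66, 345)) = -2/(-592) + (56624 - 96825)*(-102100 + 85) = -2*(-1/592) - 40201*(-102015) = 1/296 + 4101105015 = 1213927084441/296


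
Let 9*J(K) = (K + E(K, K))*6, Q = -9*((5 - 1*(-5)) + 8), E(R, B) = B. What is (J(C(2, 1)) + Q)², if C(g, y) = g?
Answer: 228484/9 ≈ 25387.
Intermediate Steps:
Q = -162 (Q = -9*((5 + 5) + 8) = -9*(10 + 8) = -9*18 = -162)
J(K) = 4*K/3 (J(K) = ((K + K)*6)/9 = ((2*K)*6)/9 = (12*K)/9 = 4*K/3)
(J(C(2, 1)) + Q)² = ((4/3)*2 - 162)² = (8/3 - 162)² = (-478/3)² = 228484/9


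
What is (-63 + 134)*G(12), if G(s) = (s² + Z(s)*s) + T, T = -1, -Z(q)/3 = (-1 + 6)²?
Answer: -53747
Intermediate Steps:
Z(q) = -75 (Z(q) = -3*(-1 + 6)² = -3*5² = -3*25 = -75)
G(s) = -1 + s² - 75*s (G(s) = (s² - 75*s) - 1 = -1 + s² - 75*s)
(-63 + 134)*G(12) = (-63 + 134)*(-1 + 12² - 75*12) = 71*(-1 + 144 - 900) = 71*(-757) = -53747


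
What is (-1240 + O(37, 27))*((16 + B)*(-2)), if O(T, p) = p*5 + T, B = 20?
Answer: 76896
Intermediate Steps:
O(T, p) = T + 5*p (O(T, p) = 5*p + T = T + 5*p)
(-1240 + O(37, 27))*((16 + B)*(-2)) = (-1240 + (37 + 5*27))*((16 + 20)*(-2)) = (-1240 + (37 + 135))*(36*(-2)) = (-1240 + 172)*(-72) = -1068*(-72) = 76896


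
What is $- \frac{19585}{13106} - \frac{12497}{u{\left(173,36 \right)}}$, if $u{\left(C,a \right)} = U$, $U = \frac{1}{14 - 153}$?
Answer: $\frac{22766190213}{13106} \approx 1.7371 \cdot 10^{6}$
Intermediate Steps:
$U = - \frac{1}{139}$ ($U = \frac{1}{-139} = - \frac{1}{139} \approx -0.0071942$)
$u{\left(C,a \right)} = - \frac{1}{139}$
$- \frac{19585}{13106} - \frac{12497}{u{\left(173,36 \right)}} = - \frac{19585}{13106} - \frac{12497}{- \frac{1}{139}} = \left(-19585\right) \frac{1}{13106} - -1737083 = - \frac{19585}{13106} + 1737083 = \frac{22766190213}{13106}$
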